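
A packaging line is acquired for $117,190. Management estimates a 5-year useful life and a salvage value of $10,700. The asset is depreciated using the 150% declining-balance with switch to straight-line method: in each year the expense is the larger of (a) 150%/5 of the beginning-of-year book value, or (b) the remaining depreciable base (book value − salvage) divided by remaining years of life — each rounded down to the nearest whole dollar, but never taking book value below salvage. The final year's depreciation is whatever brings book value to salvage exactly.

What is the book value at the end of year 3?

Depreciable base = $117,190 − $10,700 = $106,490.
Year 1: DB = ⌊$117,190 × 150%/5⌋ = $35,157; SL = ⌊$106,490/5⌋ = $21,298 → take DB $35,157. Book value $82,033.
Year 2: DB = ⌊$82,033 × 150%/5⌋ = $24,609; SL = ⌊$71,333/4⌋ = $17,833 → take DB $24,609. Book value $57,424.
Year 3: DB = ⌊$57,424 × 150%/5⌋ = $17,227; SL = ⌊$46,724/3⌋ = $15,574 → take DB $17,227. Book value $40,197.

$40,197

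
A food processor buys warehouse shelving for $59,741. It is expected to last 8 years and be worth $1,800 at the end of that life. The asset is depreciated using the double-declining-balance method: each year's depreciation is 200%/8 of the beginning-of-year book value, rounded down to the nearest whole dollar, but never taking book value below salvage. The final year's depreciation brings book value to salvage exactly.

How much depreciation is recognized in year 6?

$3,544

Depreciable base = $59,741 − $1,800 = $57,941.
Year 1: ⌊$59,741 × 200%/8⌋ = $14,935. Book value $44,806.
Year 2: ⌊$44,806 × 200%/8⌋ = $11,201. Book value $33,605.
Year 3: ⌊$33,605 × 200%/8⌋ = $8,401. Book value $25,204.
Year 4: ⌊$25,204 × 200%/8⌋ = $6,301. Book value $18,903.
Year 5: ⌊$18,903 × 200%/8⌋ = $4,725. Book value $14,178.
Year 6: ⌊$14,178 × 200%/8⌋ = $3,544. Book value $10,634.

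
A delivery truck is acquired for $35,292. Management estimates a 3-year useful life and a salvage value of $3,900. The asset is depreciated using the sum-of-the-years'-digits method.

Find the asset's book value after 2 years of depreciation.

Depreciable base = $35,292 − $3,900 = $31,392.
Sum of the years' digits = 3+2+1 = 6.
Year 1: $31,392 × 3/6 = $15,696. Book value $19,596.
Year 2: $31,392 × 2/6 = $10,464. Book value $9,132.

$9,132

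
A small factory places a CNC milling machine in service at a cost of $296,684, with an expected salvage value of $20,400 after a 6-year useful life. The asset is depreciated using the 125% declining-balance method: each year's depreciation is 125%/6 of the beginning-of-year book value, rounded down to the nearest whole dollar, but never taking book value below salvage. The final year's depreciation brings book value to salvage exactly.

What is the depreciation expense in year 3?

$38,738

Depreciable base = $296,684 − $20,400 = $276,284.
Year 1: ⌊$296,684 × 125%/6⌋ = $61,809. Book value $234,875.
Year 2: ⌊$234,875 × 125%/6⌋ = $48,932. Book value $185,943.
Year 3: ⌊$185,943 × 125%/6⌋ = $38,738. Book value $147,205.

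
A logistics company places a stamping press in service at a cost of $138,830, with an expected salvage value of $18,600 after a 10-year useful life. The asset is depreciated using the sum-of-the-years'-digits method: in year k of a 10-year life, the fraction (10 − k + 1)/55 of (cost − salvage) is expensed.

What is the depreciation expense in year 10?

Depreciable base = $138,830 − $18,600 = $120,230.
Sum of the years' digits = 10+9+8+7+6+5+4+3+2+1 = 55.
Year 1: $120,230 × 10/55 = $21,860. Book value $116,970.
Year 2: $120,230 × 9/55 = $19,674. Book value $97,296.
Year 3: $120,230 × 8/55 = $17,488. Book value $79,808.
Year 4: $120,230 × 7/55 = $15,302. Book value $64,506.
Year 5: $120,230 × 6/55 = $13,116. Book value $51,390.
Year 6: $120,230 × 5/55 = $10,930. Book value $40,460.
Year 7: $120,230 × 4/55 = $8,744. Book value $31,716.
Year 8: $120,230 × 3/55 = $6,558. Book value $25,158.
Year 9: $120,230 × 2/55 = $4,372. Book value $20,786.
Year 10: $120,230 × 1/55 = $2,186. Book value $18,600.

$2,186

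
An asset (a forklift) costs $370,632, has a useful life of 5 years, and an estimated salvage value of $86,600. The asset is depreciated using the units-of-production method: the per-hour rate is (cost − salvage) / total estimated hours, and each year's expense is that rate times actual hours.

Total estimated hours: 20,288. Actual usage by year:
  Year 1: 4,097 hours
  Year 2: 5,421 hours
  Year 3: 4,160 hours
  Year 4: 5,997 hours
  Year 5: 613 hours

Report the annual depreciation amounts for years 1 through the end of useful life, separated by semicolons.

Depreciable base = $370,632 − $86,600 = $284,032.
Rate = $284,032 / 20,288 hours = $14 per hour.
Year 1: 4,097 × $14 = $57,358. Book value $313,274.
Year 2: 5,421 × $14 = $75,894. Book value $237,380.
Year 3: 4,160 × $14 = $58,240. Book value $179,140.
Year 4: 5,997 × $14 = $83,958. Book value $95,182.
Year 5: 613 × $14 = $8,582. Book value $86,600.

$57,358; $75,894; $58,240; $83,958; $8,582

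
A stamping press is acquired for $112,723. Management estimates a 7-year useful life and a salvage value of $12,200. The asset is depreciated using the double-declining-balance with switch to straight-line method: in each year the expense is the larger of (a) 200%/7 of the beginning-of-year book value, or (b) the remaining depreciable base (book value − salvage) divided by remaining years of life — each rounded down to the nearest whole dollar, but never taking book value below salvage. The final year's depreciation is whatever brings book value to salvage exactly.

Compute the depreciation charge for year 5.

Depreciable base = $112,723 − $12,200 = $100,523.
Year 1: DB = ⌊$112,723 × 200%/7⌋ = $32,206; SL = ⌊$100,523/7⌋ = $14,360 → take DB $32,206. Book value $80,517.
Year 2: DB = ⌊$80,517 × 200%/7⌋ = $23,004; SL = ⌊$68,317/6⌋ = $11,386 → take DB $23,004. Book value $57,513.
Year 3: DB = ⌊$57,513 × 200%/7⌋ = $16,432; SL = ⌊$45,313/5⌋ = $9,062 → take DB $16,432. Book value $41,081.
Year 4: DB = ⌊$41,081 × 200%/7⌋ = $11,737; SL = ⌊$28,881/4⌋ = $7,220 → take DB $11,737. Book value $29,344.
Year 5: DB = ⌊$29,344 × 200%/7⌋ = $8,384; SL = ⌊$17,144/3⌋ = $5,714 → take DB $8,384. Book value $20,960.

$8,384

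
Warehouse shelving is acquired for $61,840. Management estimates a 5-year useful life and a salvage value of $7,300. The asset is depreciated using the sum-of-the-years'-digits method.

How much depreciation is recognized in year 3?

$10,908

Depreciable base = $61,840 − $7,300 = $54,540.
Sum of the years' digits = 5+4+3+2+1 = 15.
Year 1: $54,540 × 5/15 = $18,180. Book value $43,660.
Year 2: $54,540 × 4/15 = $14,544. Book value $29,116.
Year 3: $54,540 × 3/15 = $10,908. Book value $18,208.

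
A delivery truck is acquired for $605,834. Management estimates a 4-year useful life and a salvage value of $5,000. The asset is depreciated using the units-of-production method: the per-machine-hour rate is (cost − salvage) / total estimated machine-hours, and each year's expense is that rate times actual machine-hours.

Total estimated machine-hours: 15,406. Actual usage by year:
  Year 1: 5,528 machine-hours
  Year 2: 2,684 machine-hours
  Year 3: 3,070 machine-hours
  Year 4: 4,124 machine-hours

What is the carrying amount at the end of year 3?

Depreciable base = $605,834 − $5,000 = $600,834.
Rate = $600,834 / 15,406 machine-hours = $39 per machine-hour.
Year 1: 5,528 × $39 = $215,592. Book value $390,242.
Year 2: 2,684 × $39 = $104,676. Book value $285,566.
Year 3: 3,070 × $39 = $119,730. Book value $165,836.

$165,836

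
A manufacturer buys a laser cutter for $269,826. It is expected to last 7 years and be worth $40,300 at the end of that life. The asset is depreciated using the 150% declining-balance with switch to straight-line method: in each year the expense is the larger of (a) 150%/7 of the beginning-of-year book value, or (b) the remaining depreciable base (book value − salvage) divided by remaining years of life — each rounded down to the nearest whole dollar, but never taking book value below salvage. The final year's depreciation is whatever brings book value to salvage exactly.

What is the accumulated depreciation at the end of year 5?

$189,026

Depreciable base = $269,826 − $40,300 = $229,526.
Year 1: DB = ⌊$269,826 × 150%/7⌋ = $57,819; SL = ⌊$229,526/7⌋ = $32,789 → take DB $57,819. Book value $212,007.
Year 2: DB = ⌊$212,007 × 150%/7⌋ = $45,430; SL = ⌊$171,707/6⌋ = $28,617 → take DB $45,430. Book value $166,577.
Year 3: DB = ⌊$166,577 × 150%/7⌋ = $35,695; SL = ⌊$126,277/5⌋ = $25,255 → take DB $35,695. Book value $130,882.
Year 4: DB = ⌊$130,882 × 150%/7⌋ = $28,046; SL = ⌊$90,582/4⌋ = $22,645 → take DB $28,046. Book value $102,836.
Year 5: DB = ⌊$102,836 × 150%/7⌋ = $22,036; SL = ⌊$62,536/3⌋ = $20,845 → take DB $22,036. Book value $80,800.
Accumulated through year 5 = $269,826 − $80,800 = $189,026.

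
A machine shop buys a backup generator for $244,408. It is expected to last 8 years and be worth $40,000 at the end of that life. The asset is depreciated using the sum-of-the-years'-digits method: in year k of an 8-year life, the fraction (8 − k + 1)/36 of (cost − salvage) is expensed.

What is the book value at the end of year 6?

Depreciable base = $244,408 − $40,000 = $204,408.
Sum of the years' digits = 8+7+6+5+4+3+2+1 = 36.
Year 1: $204,408 × 8/36 = $45,424. Book value $198,984.
Year 2: $204,408 × 7/36 = $39,746. Book value $159,238.
Year 3: $204,408 × 6/36 = $34,068. Book value $125,170.
Year 4: $204,408 × 5/36 = $28,390. Book value $96,780.
Year 5: $204,408 × 4/36 = $22,712. Book value $74,068.
Year 6: $204,408 × 3/36 = $17,034. Book value $57,034.

$57,034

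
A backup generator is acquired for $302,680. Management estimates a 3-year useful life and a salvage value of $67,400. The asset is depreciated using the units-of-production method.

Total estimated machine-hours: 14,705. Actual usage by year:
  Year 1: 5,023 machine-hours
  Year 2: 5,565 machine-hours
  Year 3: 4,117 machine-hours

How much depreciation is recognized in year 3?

Depreciable base = $302,680 − $67,400 = $235,280.
Rate = $235,280 / 14,705 machine-hours = $16 per machine-hour.
Year 1: 5,023 × $16 = $80,368. Book value $222,312.
Year 2: 5,565 × $16 = $89,040. Book value $133,272.
Year 3: 4,117 × $16 = $65,872. Book value $67,400.

$65,872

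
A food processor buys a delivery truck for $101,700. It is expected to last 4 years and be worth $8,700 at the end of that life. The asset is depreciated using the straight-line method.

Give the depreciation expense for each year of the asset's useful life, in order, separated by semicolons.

Depreciable base = $101,700 − $8,700 = $93,000.
Annual expense = $93,000 / 4 = $23,250.
End of year 1: book value $78,450.
End of year 2: book value $55,200.
End of year 3: book value $31,950.
End of year 4: book value $8,700.

$23,250; $23,250; $23,250; $23,250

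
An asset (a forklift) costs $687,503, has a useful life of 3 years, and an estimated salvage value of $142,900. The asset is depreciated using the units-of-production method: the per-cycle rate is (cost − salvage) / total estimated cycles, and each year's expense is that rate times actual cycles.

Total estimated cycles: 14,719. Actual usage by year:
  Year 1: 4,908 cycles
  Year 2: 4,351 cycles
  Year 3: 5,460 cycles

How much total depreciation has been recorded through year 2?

Depreciable base = $687,503 − $142,900 = $544,603.
Rate = $544,603 / 14,719 cycles = $37 per cycle.
Year 1: 4,908 × $37 = $181,596. Book value $505,907.
Year 2: 4,351 × $37 = $160,987. Book value $344,920.
Accumulated through year 2 = $687,503 − $344,920 = $342,583.

$342,583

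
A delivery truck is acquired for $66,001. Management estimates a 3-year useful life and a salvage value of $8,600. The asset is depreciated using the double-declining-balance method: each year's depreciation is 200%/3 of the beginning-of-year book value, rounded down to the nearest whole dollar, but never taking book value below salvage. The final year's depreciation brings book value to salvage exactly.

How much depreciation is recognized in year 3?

Depreciable base = $66,001 − $8,600 = $57,401.
Year 1: ⌊$66,001 × 200%/3⌋ = $44,000. Book value $22,001.
Year 2: ⌊$22,001 × 200%/3⌋ = $14,667, capped at $13,401. Book value $8,600.
Year 3 (final): $8,600 − $8,600 = $0. Book value $8,600.

$0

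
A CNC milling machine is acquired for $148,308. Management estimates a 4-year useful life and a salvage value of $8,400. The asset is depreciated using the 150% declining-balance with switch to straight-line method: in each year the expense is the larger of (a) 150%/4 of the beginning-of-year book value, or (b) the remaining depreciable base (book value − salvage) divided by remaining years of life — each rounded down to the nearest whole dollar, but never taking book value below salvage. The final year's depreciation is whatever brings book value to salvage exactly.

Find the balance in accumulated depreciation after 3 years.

$115,141

Depreciable base = $148,308 − $8,400 = $139,908.
Year 1: DB = ⌊$148,308 × 150%/4⌋ = $55,615; SL = ⌊$139,908/4⌋ = $34,977 → take DB $55,615. Book value $92,693.
Year 2: DB = ⌊$92,693 × 150%/4⌋ = $34,759; SL = ⌊$84,293/3⌋ = $28,097 → take DB $34,759. Book value $57,934.
Year 3: DB = ⌊$57,934 × 150%/4⌋ = $21,725; SL = ⌊$49,534/2⌋ = $24,767 → take SL $24,767. Book value $33,167.
Accumulated through year 3 = $148,308 − $33,167 = $115,141.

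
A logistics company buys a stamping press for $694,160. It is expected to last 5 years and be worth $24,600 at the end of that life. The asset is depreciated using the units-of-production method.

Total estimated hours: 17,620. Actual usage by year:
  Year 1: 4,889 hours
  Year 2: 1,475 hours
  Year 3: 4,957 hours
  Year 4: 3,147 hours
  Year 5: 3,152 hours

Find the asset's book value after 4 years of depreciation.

$144,376

Depreciable base = $694,160 − $24,600 = $669,560.
Rate = $669,560 / 17,620 hours = $38 per hour.
Year 1: 4,889 × $38 = $185,782. Book value $508,378.
Year 2: 1,475 × $38 = $56,050. Book value $452,328.
Year 3: 4,957 × $38 = $188,366. Book value $263,962.
Year 4: 3,147 × $38 = $119,586. Book value $144,376.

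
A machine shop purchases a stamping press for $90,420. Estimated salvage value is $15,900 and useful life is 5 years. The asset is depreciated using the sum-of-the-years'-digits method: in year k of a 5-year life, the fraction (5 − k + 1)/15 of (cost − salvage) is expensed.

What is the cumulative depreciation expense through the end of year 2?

Depreciable base = $90,420 − $15,900 = $74,520.
Sum of the years' digits = 5+4+3+2+1 = 15.
Year 1: $74,520 × 5/15 = $24,840. Book value $65,580.
Year 2: $74,520 × 4/15 = $19,872. Book value $45,708.
Accumulated through year 2 = $90,420 − $45,708 = $44,712.

$44,712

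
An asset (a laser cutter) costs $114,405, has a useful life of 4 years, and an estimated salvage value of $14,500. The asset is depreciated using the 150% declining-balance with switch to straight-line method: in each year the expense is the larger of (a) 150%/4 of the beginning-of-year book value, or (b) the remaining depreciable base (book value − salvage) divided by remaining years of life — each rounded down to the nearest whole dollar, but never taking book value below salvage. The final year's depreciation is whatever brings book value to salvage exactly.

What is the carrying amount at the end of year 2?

Depreciable base = $114,405 − $14,500 = $99,905.
Year 1: DB = ⌊$114,405 × 150%/4⌋ = $42,901; SL = ⌊$99,905/4⌋ = $24,976 → take DB $42,901. Book value $71,504.
Year 2: DB = ⌊$71,504 × 150%/4⌋ = $26,814; SL = ⌊$57,004/3⌋ = $19,001 → take DB $26,814. Book value $44,690.

$44,690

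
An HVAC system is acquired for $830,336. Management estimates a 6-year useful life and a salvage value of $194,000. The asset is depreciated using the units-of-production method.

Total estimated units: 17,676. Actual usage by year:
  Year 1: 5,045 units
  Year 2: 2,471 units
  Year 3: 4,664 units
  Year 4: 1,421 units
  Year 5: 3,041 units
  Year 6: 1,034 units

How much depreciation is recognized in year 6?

$37,224

Depreciable base = $830,336 − $194,000 = $636,336.
Rate = $636,336 / 17,676 units = $36 per unit.
Year 1: 5,045 × $36 = $181,620. Book value $648,716.
Year 2: 2,471 × $36 = $88,956. Book value $559,760.
Year 3: 4,664 × $36 = $167,904. Book value $391,856.
Year 4: 1,421 × $36 = $51,156. Book value $340,700.
Year 5: 3,041 × $36 = $109,476. Book value $231,224.
Year 6: 1,034 × $36 = $37,224. Book value $194,000.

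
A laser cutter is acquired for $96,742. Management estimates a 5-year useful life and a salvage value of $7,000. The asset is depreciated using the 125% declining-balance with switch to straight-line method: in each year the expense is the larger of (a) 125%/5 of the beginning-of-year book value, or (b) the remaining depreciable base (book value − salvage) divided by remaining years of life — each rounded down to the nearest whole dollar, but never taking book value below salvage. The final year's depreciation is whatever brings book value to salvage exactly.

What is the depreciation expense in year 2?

$18,139

Depreciable base = $96,742 − $7,000 = $89,742.
Year 1: DB = ⌊$96,742 × 125%/5⌋ = $24,185; SL = ⌊$89,742/5⌋ = $17,948 → take DB $24,185. Book value $72,557.
Year 2: DB = ⌊$72,557 × 125%/5⌋ = $18,139; SL = ⌊$65,557/4⌋ = $16,389 → take DB $18,139. Book value $54,418.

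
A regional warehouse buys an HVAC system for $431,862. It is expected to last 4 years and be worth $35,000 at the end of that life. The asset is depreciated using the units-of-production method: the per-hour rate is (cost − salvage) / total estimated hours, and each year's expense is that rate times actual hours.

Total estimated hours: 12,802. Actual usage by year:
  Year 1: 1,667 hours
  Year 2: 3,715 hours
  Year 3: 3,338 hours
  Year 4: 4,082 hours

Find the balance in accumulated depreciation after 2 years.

$166,842

Depreciable base = $431,862 − $35,000 = $396,862.
Rate = $396,862 / 12,802 hours = $31 per hour.
Year 1: 1,667 × $31 = $51,677. Book value $380,185.
Year 2: 3,715 × $31 = $115,165. Book value $265,020.
Accumulated through year 2 = $431,862 − $265,020 = $166,842.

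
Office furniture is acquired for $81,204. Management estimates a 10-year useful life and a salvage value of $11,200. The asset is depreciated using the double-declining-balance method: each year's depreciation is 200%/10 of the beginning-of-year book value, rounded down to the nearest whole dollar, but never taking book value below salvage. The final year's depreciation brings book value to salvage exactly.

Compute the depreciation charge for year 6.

$5,322

Depreciable base = $81,204 − $11,200 = $70,004.
Year 1: ⌊$81,204 × 200%/10⌋ = $16,240. Book value $64,964.
Year 2: ⌊$64,964 × 200%/10⌋ = $12,992. Book value $51,972.
Year 3: ⌊$51,972 × 200%/10⌋ = $10,394. Book value $41,578.
Year 4: ⌊$41,578 × 200%/10⌋ = $8,315. Book value $33,263.
Year 5: ⌊$33,263 × 200%/10⌋ = $6,652. Book value $26,611.
Year 6: ⌊$26,611 × 200%/10⌋ = $5,322. Book value $21,289.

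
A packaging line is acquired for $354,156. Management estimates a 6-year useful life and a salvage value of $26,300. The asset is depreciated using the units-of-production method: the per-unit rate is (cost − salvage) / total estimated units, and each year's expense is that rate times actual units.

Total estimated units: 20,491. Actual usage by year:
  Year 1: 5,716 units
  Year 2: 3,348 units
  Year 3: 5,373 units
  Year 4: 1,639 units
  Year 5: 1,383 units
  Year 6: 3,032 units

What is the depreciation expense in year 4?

$26,224

Depreciable base = $354,156 − $26,300 = $327,856.
Rate = $327,856 / 20,491 units = $16 per unit.
Year 1: 5,716 × $16 = $91,456. Book value $262,700.
Year 2: 3,348 × $16 = $53,568. Book value $209,132.
Year 3: 5,373 × $16 = $85,968. Book value $123,164.
Year 4: 1,639 × $16 = $26,224. Book value $96,940.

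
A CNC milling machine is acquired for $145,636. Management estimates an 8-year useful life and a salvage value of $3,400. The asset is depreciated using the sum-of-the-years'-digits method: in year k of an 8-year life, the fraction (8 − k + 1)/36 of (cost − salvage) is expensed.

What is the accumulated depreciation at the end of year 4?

$102,726

Depreciable base = $145,636 − $3,400 = $142,236.
Sum of the years' digits = 8+7+6+5+4+3+2+1 = 36.
Year 1: $142,236 × 8/36 = $31,608. Book value $114,028.
Year 2: $142,236 × 7/36 = $27,657. Book value $86,371.
Year 3: $142,236 × 6/36 = $23,706. Book value $62,665.
Year 4: $142,236 × 5/36 = $19,755. Book value $42,910.
Accumulated through year 4 = $145,636 − $42,910 = $102,726.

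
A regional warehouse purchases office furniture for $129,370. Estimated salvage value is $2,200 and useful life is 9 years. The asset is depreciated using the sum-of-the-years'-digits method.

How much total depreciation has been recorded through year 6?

Depreciable base = $129,370 − $2,200 = $127,170.
Sum of the years' digits = 9+8+7+6+5+4+3+2+1 = 45.
Year 1: $127,170 × 9/45 = $25,434. Book value $103,936.
Year 2: $127,170 × 8/45 = $22,608. Book value $81,328.
Year 3: $127,170 × 7/45 = $19,782. Book value $61,546.
Year 4: $127,170 × 6/45 = $16,956. Book value $44,590.
Year 5: $127,170 × 5/45 = $14,130. Book value $30,460.
Year 6: $127,170 × 4/45 = $11,304. Book value $19,156.
Accumulated through year 6 = $129,370 − $19,156 = $110,214.

$110,214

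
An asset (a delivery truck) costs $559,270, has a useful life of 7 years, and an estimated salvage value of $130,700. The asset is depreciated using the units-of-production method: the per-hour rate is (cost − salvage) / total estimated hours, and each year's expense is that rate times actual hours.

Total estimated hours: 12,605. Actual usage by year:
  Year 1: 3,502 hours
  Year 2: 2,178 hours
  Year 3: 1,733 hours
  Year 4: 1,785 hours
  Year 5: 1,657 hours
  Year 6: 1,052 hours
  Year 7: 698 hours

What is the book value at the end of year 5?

$190,200

Depreciable base = $559,270 − $130,700 = $428,570.
Rate = $428,570 / 12,605 hours = $34 per hour.
Year 1: 3,502 × $34 = $119,068. Book value $440,202.
Year 2: 2,178 × $34 = $74,052. Book value $366,150.
Year 3: 1,733 × $34 = $58,922. Book value $307,228.
Year 4: 1,785 × $34 = $60,690. Book value $246,538.
Year 5: 1,657 × $34 = $56,338. Book value $190,200.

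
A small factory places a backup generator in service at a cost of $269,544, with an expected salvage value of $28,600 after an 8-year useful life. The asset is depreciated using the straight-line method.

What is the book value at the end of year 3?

$179,190

Depreciable base = $269,544 − $28,600 = $240,944.
Annual expense = $240,944 / 8 = $30,118.
End of year 1: book value $239,426.
End of year 2: book value $209,308.
End of year 3: book value $179,190.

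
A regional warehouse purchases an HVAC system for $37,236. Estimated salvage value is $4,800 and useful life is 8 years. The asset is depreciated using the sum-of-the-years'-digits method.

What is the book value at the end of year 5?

Depreciable base = $37,236 − $4,800 = $32,436.
Sum of the years' digits = 8+7+6+5+4+3+2+1 = 36.
Year 1: $32,436 × 8/36 = $7,208. Book value $30,028.
Year 2: $32,436 × 7/36 = $6,307. Book value $23,721.
Year 3: $32,436 × 6/36 = $5,406. Book value $18,315.
Year 4: $32,436 × 5/36 = $4,505. Book value $13,810.
Year 5: $32,436 × 4/36 = $3,604. Book value $10,206.

$10,206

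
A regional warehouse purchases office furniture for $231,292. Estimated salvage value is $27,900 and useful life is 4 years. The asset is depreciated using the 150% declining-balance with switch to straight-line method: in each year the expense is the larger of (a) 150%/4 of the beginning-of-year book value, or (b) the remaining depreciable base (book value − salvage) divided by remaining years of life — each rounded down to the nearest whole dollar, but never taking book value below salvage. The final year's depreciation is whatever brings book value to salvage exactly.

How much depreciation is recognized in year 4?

$28,569

Depreciable base = $231,292 − $27,900 = $203,392.
Year 1: DB = ⌊$231,292 × 150%/4⌋ = $86,734; SL = ⌊$203,392/4⌋ = $50,848 → take DB $86,734. Book value $144,558.
Year 2: DB = ⌊$144,558 × 150%/4⌋ = $54,209; SL = ⌊$116,658/3⌋ = $38,886 → take DB $54,209. Book value $90,349.
Year 3: DB = ⌊$90,349 × 150%/4⌋ = $33,880; SL = ⌊$62,449/2⌋ = $31,224 → take DB $33,880. Book value $56,469.
Year 4 (final): $56,469 − $27,900 = $28,569. Book value $27,900.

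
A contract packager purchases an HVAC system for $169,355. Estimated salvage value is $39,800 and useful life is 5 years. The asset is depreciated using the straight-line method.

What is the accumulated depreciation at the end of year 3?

Depreciable base = $169,355 − $39,800 = $129,555.
Annual expense = $129,555 / 5 = $25,911.
End of year 1: book value $143,444.
End of year 2: book value $117,533.
End of year 3: book value $91,622.
Accumulated through year 3 = $169,355 − $91,622 = $77,733.

$77,733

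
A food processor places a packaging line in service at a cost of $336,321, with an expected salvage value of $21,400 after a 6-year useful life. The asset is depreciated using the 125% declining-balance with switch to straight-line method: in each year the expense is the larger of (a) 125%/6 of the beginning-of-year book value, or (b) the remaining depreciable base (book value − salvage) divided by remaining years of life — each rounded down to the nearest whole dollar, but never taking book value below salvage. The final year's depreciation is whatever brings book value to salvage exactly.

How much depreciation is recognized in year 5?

Depreciable base = $336,321 − $21,400 = $314,921.
Year 1: DB = ⌊$336,321 × 125%/6⌋ = $70,066; SL = ⌊$314,921/6⌋ = $52,486 → take DB $70,066. Book value $266,255.
Year 2: DB = ⌊$266,255 × 125%/6⌋ = $55,469; SL = ⌊$244,855/5⌋ = $48,971 → take DB $55,469. Book value $210,786.
Year 3: DB = ⌊$210,786 × 125%/6⌋ = $43,913; SL = ⌊$189,386/4⌋ = $47,346 → take SL $47,346. Book value $163,440.
Year 4: DB = ⌊$163,440 × 125%/6⌋ = $34,050; SL = ⌊$142,040/3⌋ = $47,346 → take SL $47,346. Book value $116,094.
Year 5: DB = ⌊$116,094 × 125%/6⌋ = $24,186; SL = ⌊$94,694/2⌋ = $47,347 → take SL $47,347. Book value $68,747.

$47,347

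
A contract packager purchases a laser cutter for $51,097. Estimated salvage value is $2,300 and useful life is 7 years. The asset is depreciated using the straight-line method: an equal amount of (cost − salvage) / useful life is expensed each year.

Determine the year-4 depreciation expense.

Depreciable base = $51,097 − $2,300 = $48,797.
Annual expense = $48,797 / 7 = $6,971.

$6,971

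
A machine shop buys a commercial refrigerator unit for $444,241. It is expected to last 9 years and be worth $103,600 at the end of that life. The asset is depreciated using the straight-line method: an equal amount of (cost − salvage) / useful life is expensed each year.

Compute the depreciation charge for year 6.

$37,849

Depreciable base = $444,241 − $103,600 = $340,641.
Annual expense = $340,641 / 9 = $37,849.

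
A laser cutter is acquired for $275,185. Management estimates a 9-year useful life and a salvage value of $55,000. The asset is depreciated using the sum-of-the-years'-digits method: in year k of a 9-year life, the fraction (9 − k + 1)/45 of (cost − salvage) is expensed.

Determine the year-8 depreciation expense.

Depreciable base = $275,185 − $55,000 = $220,185.
Sum of the years' digits = 9+8+7+6+5+4+3+2+1 = 45.
Year 1: $220,185 × 9/45 = $44,037. Book value $231,148.
Year 2: $220,185 × 8/45 = $39,144. Book value $192,004.
Year 3: $220,185 × 7/45 = $34,251. Book value $157,753.
Year 4: $220,185 × 6/45 = $29,358. Book value $128,395.
Year 5: $220,185 × 5/45 = $24,465. Book value $103,930.
Year 6: $220,185 × 4/45 = $19,572. Book value $84,358.
Year 7: $220,185 × 3/45 = $14,679. Book value $69,679.
Year 8: $220,185 × 2/45 = $9,786. Book value $59,893.

$9,786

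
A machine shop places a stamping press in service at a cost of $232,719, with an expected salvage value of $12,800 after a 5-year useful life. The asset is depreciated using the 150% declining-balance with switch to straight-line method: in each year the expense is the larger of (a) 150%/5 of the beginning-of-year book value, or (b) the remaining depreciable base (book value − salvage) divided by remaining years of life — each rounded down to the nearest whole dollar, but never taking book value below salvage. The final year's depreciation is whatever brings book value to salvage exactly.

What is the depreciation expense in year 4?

$33,512

Depreciable base = $232,719 − $12,800 = $219,919.
Year 1: DB = ⌊$232,719 × 150%/5⌋ = $69,815; SL = ⌊$219,919/5⌋ = $43,983 → take DB $69,815. Book value $162,904.
Year 2: DB = ⌊$162,904 × 150%/5⌋ = $48,871; SL = ⌊$150,104/4⌋ = $37,526 → take DB $48,871. Book value $114,033.
Year 3: DB = ⌊$114,033 × 150%/5⌋ = $34,209; SL = ⌊$101,233/3⌋ = $33,744 → take DB $34,209. Book value $79,824.
Year 4: DB = ⌊$79,824 × 150%/5⌋ = $23,947; SL = ⌊$67,024/2⌋ = $33,512 → take SL $33,512. Book value $46,312.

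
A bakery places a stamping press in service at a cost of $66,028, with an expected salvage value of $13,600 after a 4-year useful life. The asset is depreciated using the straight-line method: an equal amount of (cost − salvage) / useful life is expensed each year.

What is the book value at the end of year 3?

Depreciable base = $66,028 − $13,600 = $52,428.
Annual expense = $52,428 / 4 = $13,107.
End of year 1: book value $52,921.
End of year 2: book value $39,814.
End of year 3: book value $26,707.

$26,707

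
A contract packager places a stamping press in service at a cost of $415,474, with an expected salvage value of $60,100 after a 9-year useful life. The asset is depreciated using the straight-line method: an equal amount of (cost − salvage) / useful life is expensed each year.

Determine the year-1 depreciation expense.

Depreciable base = $415,474 − $60,100 = $355,374.
Annual expense = $355,374 / 9 = $39,486.

$39,486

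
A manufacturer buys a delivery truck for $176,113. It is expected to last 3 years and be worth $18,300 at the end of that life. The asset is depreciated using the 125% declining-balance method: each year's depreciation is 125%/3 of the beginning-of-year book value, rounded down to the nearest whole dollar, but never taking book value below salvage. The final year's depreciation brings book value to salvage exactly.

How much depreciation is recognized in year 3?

$41,628

Depreciable base = $176,113 − $18,300 = $157,813.
Year 1: ⌊$176,113 × 125%/3⌋ = $73,380. Book value $102,733.
Year 2: ⌊$102,733 × 125%/3⌋ = $42,805. Book value $59,928.
Year 3 (final): $59,928 − $18,300 = $41,628. Book value $18,300.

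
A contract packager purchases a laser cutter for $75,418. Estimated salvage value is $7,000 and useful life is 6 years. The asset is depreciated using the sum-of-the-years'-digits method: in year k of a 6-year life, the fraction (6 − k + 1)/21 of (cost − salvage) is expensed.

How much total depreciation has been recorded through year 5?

Depreciable base = $75,418 − $7,000 = $68,418.
Sum of the years' digits = 6+5+4+3+2+1 = 21.
Year 1: $68,418 × 6/21 = $19,548. Book value $55,870.
Year 2: $68,418 × 5/21 = $16,290. Book value $39,580.
Year 3: $68,418 × 4/21 = $13,032. Book value $26,548.
Year 4: $68,418 × 3/21 = $9,774. Book value $16,774.
Year 5: $68,418 × 2/21 = $6,516. Book value $10,258.
Accumulated through year 5 = $75,418 − $10,258 = $65,160.

$65,160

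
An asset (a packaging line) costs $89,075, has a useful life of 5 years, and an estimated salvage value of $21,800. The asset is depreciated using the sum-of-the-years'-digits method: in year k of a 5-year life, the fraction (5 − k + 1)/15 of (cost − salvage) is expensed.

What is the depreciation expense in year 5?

$4,485

Depreciable base = $89,075 − $21,800 = $67,275.
Sum of the years' digits = 5+4+3+2+1 = 15.
Year 1: $67,275 × 5/15 = $22,425. Book value $66,650.
Year 2: $67,275 × 4/15 = $17,940. Book value $48,710.
Year 3: $67,275 × 3/15 = $13,455. Book value $35,255.
Year 4: $67,275 × 2/15 = $8,970. Book value $26,285.
Year 5: $67,275 × 1/15 = $4,485. Book value $21,800.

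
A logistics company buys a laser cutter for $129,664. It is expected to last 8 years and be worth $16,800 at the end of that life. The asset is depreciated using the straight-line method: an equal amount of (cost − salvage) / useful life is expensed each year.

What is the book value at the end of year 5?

$59,124

Depreciable base = $129,664 − $16,800 = $112,864.
Annual expense = $112,864 / 8 = $14,108.
End of year 1: book value $115,556.
End of year 2: book value $101,448.
End of year 3: book value $87,340.
End of year 4: book value $73,232.
End of year 5: book value $59,124.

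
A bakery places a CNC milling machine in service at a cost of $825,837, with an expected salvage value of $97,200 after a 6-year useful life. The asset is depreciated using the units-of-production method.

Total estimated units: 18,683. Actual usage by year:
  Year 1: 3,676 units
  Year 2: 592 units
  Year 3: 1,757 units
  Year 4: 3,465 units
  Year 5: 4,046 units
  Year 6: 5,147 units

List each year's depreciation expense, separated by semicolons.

$143,364; $23,088; $68,523; $135,135; $157,794; $200,733

Depreciable base = $825,837 − $97,200 = $728,637.
Rate = $728,637 / 18,683 units = $39 per unit.
Year 1: 3,676 × $39 = $143,364. Book value $682,473.
Year 2: 592 × $39 = $23,088. Book value $659,385.
Year 3: 1,757 × $39 = $68,523. Book value $590,862.
Year 4: 3,465 × $39 = $135,135. Book value $455,727.
Year 5: 4,046 × $39 = $157,794. Book value $297,933.
Year 6: 5,147 × $39 = $200,733. Book value $97,200.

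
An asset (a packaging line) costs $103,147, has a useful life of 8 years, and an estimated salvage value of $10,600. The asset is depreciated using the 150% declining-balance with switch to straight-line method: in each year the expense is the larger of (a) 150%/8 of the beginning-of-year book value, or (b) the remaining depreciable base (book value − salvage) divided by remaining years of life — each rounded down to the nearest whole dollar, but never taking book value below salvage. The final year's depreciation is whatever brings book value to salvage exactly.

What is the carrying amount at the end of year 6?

$27,778

Depreciable base = $103,147 − $10,600 = $92,547.
Year 1: DB = ⌊$103,147 × 150%/8⌋ = $19,340; SL = ⌊$92,547/8⌋ = $11,568 → take DB $19,340. Book value $83,807.
Year 2: DB = ⌊$83,807 × 150%/8⌋ = $15,713; SL = ⌊$73,207/7⌋ = $10,458 → take DB $15,713. Book value $68,094.
Year 3: DB = ⌊$68,094 × 150%/8⌋ = $12,767; SL = ⌊$57,494/6⌋ = $9,582 → take DB $12,767. Book value $55,327.
Year 4: DB = ⌊$55,327 × 150%/8⌋ = $10,373; SL = ⌊$44,727/5⌋ = $8,945 → take DB $10,373. Book value $44,954.
Year 5: DB = ⌊$44,954 × 150%/8⌋ = $8,428; SL = ⌊$34,354/4⌋ = $8,588 → take SL $8,588. Book value $36,366.
Year 6: DB = ⌊$36,366 × 150%/8⌋ = $6,818; SL = ⌊$25,766/3⌋ = $8,588 → take SL $8,588. Book value $27,778.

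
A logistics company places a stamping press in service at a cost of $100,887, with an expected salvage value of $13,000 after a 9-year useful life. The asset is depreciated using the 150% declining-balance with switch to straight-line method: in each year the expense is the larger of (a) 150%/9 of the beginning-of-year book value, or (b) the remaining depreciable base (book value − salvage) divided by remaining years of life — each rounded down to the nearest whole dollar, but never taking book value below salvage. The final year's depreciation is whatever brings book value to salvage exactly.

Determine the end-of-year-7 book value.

Depreciable base = $100,887 − $13,000 = $87,887.
Year 1: DB = ⌊$100,887 × 150%/9⌋ = $16,814; SL = ⌊$87,887/9⌋ = $9,765 → take DB $16,814. Book value $84,073.
Year 2: DB = ⌊$84,073 × 150%/9⌋ = $14,012; SL = ⌊$71,073/8⌋ = $8,884 → take DB $14,012. Book value $70,061.
Year 3: DB = ⌊$70,061 × 150%/9⌋ = $11,676; SL = ⌊$57,061/7⌋ = $8,151 → take DB $11,676. Book value $58,385.
Year 4: DB = ⌊$58,385 × 150%/9⌋ = $9,730; SL = ⌊$45,385/6⌋ = $7,564 → take DB $9,730. Book value $48,655.
Year 5: DB = ⌊$48,655 × 150%/9⌋ = $8,109; SL = ⌊$35,655/5⌋ = $7,131 → take DB $8,109. Book value $40,546.
Year 6: DB = ⌊$40,546 × 150%/9⌋ = $6,757; SL = ⌊$27,546/4⌋ = $6,886 → take SL $6,886. Book value $33,660.
Year 7: DB = ⌊$33,660 × 150%/9⌋ = $5,610; SL = ⌊$20,660/3⌋ = $6,886 → take SL $6,886. Book value $26,774.

$26,774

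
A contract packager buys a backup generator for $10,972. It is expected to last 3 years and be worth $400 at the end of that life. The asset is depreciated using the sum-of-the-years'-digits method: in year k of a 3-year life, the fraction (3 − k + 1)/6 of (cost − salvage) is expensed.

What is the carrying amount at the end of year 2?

Depreciable base = $10,972 − $400 = $10,572.
Sum of the years' digits = 3+2+1 = 6.
Year 1: $10,572 × 3/6 = $5,286. Book value $5,686.
Year 2: $10,572 × 2/6 = $3,524. Book value $2,162.

$2,162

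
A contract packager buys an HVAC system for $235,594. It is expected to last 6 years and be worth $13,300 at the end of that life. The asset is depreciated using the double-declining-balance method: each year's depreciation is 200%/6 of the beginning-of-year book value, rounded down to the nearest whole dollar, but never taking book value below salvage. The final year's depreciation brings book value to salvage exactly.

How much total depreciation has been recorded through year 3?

Depreciable base = $235,594 − $13,300 = $222,294.
Year 1: ⌊$235,594 × 200%/6⌋ = $78,531. Book value $157,063.
Year 2: ⌊$157,063 × 200%/6⌋ = $52,354. Book value $104,709.
Year 3: ⌊$104,709 × 200%/6⌋ = $34,903. Book value $69,806.
Accumulated through year 3 = $235,594 − $69,806 = $165,788.

$165,788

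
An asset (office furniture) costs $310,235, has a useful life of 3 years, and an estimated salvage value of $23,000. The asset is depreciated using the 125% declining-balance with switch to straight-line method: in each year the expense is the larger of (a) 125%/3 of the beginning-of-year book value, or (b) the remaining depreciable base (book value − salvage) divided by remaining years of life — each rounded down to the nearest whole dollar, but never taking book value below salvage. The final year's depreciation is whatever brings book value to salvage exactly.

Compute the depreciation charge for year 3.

$78,986

Depreciable base = $310,235 − $23,000 = $287,235.
Year 1: DB = ⌊$310,235 × 125%/3⌋ = $129,264; SL = ⌊$287,235/3⌋ = $95,745 → take DB $129,264. Book value $180,971.
Year 2: DB = ⌊$180,971 × 125%/3⌋ = $75,404; SL = ⌊$157,971/2⌋ = $78,985 → take SL $78,985. Book value $101,986.
Year 3 (final): $101,986 − $23,000 = $78,986. Book value $23,000.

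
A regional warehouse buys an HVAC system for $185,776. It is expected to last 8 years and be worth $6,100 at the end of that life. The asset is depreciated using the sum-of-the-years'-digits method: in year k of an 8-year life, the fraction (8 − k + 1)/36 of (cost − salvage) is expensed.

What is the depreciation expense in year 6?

Depreciable base = $185,776 − $6,100 = $179,676.
Sum of the years' digits = 8+7+6+5+4+3+2+1 = 36.
Year 1: $179,676 × 8/36 = $39,928. Book value $145,848.
Year 2: $179,676 × 7/36 = $34,937. Book value $110,911.
Year 3: $179,676 × 6/36 = $29,946. Book value $80,965.
Year 4: $179,676 × 5/36 = $24,955. Book value $56,010.
Year 5: $179,676 × 4/36 = $19,964. Book value $36,046.
Year 6: $179,676 × 3/36 = $14,973. Book value $21,073.

$14,973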